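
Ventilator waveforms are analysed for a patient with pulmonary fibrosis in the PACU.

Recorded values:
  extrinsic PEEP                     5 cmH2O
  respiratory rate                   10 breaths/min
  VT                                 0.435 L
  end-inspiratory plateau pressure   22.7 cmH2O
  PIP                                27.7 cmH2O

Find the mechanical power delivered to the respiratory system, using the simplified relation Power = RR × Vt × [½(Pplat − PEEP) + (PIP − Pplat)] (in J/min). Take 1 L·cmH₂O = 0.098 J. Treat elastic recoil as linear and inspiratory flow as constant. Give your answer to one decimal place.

Per-breath work = Vt × [½(Pplat−PEEP) + (PIP−Pplat)] = 0.435 × [0.5×17.7 + 5.0] = 0.435 × 13.85 = 6.025 L·cmH2O.
Power = 10 × 6.025 = 60.25 L·cmH2O/min.
× 0.098 J/(L·cmH2O) → 5.905 J/min.

5.9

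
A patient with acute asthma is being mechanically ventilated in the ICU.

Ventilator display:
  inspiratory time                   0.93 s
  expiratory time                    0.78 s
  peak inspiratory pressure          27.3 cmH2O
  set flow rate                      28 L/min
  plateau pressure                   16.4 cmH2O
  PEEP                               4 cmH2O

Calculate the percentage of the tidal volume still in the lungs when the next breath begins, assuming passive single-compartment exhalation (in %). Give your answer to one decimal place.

Flow: 28 L/min ÷ 60 = 0.4667 L/s.
Vt = flow × Ti = 0.4667 L/s × 0.93 s × 1000 mL/L = 434.03 mL.
R = (PIP − Pplat)/V̇ = (27.3 − 16.4) / 0.4667 = 10.9/0.4667 = 23.355 cmH2O·s/L.
C = Vt/(Pplat − PEEP) = 434.03 / (16.4 − 4) = 434.03/12.4 = 35.002 mL/cmH2O.
τ = R × C = 23.355 × 0.035 L/cmH2O = 0.8174 s.
Fraction remaining at end-expiration = e^(−Te/τ) = e^(−0.78/0.8174) = 0.3851 → 38.51%.

38.5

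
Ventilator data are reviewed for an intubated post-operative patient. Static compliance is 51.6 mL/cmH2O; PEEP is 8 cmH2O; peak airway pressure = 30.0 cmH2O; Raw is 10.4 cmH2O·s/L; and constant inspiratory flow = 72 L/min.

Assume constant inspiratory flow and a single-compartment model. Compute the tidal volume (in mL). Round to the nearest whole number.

Flow: 72 L/min ÷ 60 = 1.2 L/s.
Equation of motion (constant flow): PIP = Vt/C + R·V̇ + PEEP.
Vt/C = PIP − R·V̇ − PEEP = 30.0 − 12.48 − 8 = 9.52 cmH2O.
Vt = C × 9.52 = 51.6 × 9.52 = 491.23 mL.

491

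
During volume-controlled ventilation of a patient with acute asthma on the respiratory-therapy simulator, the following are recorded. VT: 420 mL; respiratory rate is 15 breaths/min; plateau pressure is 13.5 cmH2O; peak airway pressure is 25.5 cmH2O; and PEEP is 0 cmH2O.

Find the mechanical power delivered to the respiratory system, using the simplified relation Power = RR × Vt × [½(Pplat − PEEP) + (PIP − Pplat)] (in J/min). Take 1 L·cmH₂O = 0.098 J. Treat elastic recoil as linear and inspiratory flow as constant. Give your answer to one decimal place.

11.6

Per-breath work = Vt × [½(Pplat−PEEP) + (PIP−Pplat)] = 0.420 × [0.5×13.5 + 12.0] = 0.420 × 18.75 = 7.875 L·cmH2O.
Power = 15 × 7.875 = 118.13 L·cmH2O/min.
× 0.098 J/(L·cmH2O) → 11.577 J/min.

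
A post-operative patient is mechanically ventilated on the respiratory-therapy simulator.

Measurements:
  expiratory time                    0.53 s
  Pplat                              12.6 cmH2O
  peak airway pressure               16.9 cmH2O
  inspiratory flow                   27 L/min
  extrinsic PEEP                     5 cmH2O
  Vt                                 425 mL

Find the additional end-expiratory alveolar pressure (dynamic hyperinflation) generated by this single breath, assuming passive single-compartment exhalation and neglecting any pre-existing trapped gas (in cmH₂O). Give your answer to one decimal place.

Flow: 27 L/min ÷ 60 = 0.45 L/s.
R = (PIP − Pplat)/V̇ = (16.9 − 12.6) / 0.45 = 4.3/0.45 = 9.556 cmH2O·s/L.
C = Vt/(Pplat − PEEP) = 425.0 / (12.6 − 5) = 425.0/7.6 = 55.921 mL/cmH2O.
τ = R × C = 9.556 × 0.05592 L/cmH2O = 0.5344 s.
Fraction remaining = e^(−Te/τ) = e^(−0.53/0.5344) = 0.3709; trapped volume = 425.0 × 0.3709 = 157.63 mL.
Additional alveolar pressure from trapping ≈ V_trapped / C = 157.63 / 55.921 = 2.819 cmH2O.

2.8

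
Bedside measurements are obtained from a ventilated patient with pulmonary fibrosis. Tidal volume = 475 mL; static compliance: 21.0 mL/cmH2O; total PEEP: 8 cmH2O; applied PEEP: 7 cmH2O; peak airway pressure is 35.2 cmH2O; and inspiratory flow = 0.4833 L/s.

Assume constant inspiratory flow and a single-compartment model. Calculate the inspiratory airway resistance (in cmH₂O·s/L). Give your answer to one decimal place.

Total PEEP = 8 cmH2O (set 7 + intrinsic 1); this is the baseline alveolar pressure.
Equation of motion (constant flow): PIP = Vt/C + R·V̇ + PEEP.
R·V̇ = PIP − Vt/C − PEEP = 35.2 − 475/21.0 − 8 = 35.2 − 22.619 − 8 = 4.581 cmH2O.
R = 4.581 / 0.4833 = 9.479 cmH2O·s/L.

9.5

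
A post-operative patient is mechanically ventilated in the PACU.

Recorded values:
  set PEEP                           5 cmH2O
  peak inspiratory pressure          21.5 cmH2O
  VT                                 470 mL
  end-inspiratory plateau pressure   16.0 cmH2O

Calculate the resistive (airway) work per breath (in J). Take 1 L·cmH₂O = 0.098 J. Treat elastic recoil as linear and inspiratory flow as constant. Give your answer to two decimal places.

0.25

With constant inspiratory flow the resistive pressure is constant at PIP − Pplat = 21.5 − 16.0 = 5.5 cmH2O, so resistive work = 5.5 × 0.470 = 2.585 L·cmH2O.
× 0.098 J/(L·cmH2O) → 0.2533 J.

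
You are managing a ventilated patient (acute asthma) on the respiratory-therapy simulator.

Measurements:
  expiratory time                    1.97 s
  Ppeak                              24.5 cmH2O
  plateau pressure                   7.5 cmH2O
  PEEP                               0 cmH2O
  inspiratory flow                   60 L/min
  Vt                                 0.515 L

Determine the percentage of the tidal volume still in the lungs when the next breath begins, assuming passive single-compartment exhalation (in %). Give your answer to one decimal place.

Flow: 60 L/min ÷ 60 = 1 L/s.
R = (PIP − Pplat)/V̇ = (24.5 − 7.5) / 1 = 17.0/1 = 17.0 cmH2O·s/L.
C = Vt/(Pplat − PEEP) = 515.0 / (7.5 − 0) = 515.0/7.5 = 68.667 mL/cmH2O.
τ = R × C = 17.0 × 0.06867 L/cmH2O = 1.167 s.
Fraction remaining at end-expiration = e^(−Te/τ) = e^(−1.97/1.167) = 0.1849 → 18.49%.

18.5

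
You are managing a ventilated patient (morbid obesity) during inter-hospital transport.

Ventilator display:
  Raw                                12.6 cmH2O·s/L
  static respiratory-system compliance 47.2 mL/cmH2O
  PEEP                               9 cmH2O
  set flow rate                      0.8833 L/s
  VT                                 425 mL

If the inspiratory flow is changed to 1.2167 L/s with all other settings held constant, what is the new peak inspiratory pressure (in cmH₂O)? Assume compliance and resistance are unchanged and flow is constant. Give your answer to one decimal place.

33.3

PIP = Vt/C + R·V̇ + PEEP (constant-flow equation of motion).
Only the resistive term changes: ΔPIP = R × ΔV̇ = 12.6 × (1.2167 − 0.8833) = 12.6 × 0.3334 = 4.201 cmH2O.
Original PIP = 425/47.2 + 12.6×0.8833 + 9 = 29.134 cmH2O; new PIP = 29.134 + (4.201) = 33.335 cmH2O.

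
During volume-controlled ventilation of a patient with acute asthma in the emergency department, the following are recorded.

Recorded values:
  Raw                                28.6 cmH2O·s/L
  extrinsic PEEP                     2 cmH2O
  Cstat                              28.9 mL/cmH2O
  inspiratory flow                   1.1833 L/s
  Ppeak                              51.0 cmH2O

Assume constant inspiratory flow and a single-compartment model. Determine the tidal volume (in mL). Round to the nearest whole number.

438

Equation of motion (constant flow): PIP = Vt/C + R·V̇ + PEEP.
Vt/C = PIP − R·V̇ − PEEP = 51.0 − 33.842 − 2 = 15.158 cmH2O.
Vt = C × 15.158 = 28.9 × 15.158 = 438.07 mL.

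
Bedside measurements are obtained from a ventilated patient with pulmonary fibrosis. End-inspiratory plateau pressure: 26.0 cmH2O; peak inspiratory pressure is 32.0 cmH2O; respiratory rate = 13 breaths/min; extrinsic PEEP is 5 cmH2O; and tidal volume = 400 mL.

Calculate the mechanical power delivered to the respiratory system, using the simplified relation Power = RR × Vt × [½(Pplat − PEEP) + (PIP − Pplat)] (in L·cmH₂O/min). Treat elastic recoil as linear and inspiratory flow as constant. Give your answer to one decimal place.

Per-breath work = Vt × [½(Pplat−PEEP) + (PIP−Pplat)] = 0.400 × [0.5×21.0 + 6.0] = 0.400 × 16.5 = 6.6 L·cmH2O.
Power = 13 × 6.6 = 85.8 L·cmH2O/min.

85.8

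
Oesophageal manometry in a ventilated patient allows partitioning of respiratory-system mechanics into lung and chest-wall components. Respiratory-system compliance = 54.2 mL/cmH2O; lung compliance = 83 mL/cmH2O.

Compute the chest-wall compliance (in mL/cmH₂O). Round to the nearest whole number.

1/Ccw = 1/Crs − 1/CL.
1/Ccw = 1/54.2 − 1/83 = 0.006402.
Ccw = 156.2 mL/cmH2O.

156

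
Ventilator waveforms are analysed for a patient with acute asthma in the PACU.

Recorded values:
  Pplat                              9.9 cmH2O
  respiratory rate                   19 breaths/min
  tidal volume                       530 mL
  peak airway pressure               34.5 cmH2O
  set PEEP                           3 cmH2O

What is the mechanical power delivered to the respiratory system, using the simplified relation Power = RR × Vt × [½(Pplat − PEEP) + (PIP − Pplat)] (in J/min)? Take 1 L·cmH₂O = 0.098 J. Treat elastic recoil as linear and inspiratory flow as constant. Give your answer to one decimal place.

27.7

Per-breath work = Vt × [½(Pplat−PEEP) + (PIP−Pplat)] = 0.530 × [0.5×6.9 + 24.6] = 0.530 × 28.05 = 14.867 L·cmH2O.
Power = 19 × 14.867 = 282.47 L·cmH2O/min.
× 0.098 J/(L·cmH2O) → 27.682 J/min.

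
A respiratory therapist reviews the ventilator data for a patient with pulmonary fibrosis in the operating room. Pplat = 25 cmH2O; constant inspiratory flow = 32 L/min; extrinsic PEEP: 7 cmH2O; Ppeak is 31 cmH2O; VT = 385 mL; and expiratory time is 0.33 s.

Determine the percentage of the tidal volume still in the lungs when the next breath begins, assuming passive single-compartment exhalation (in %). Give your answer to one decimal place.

25.4

Flow: 32 L/min ÷ 60 = 0.5333 L/s.
R = (PIP − Pplat)/V̇ = (31 − 25) / 0.5333 = 6.0/0.5333 = 11.251 cmH2O·s/L.
C = Vt/(Pplat − PEEP) = 385.0 / (25 − 7) = 385.0/18.0 = 21.389 mL/cmH2O.
τ = R × C = 11.251 × 0.02139 L/cmH2O = 0.2407 s.
Fraction remaining at end-expiration = e^(−Te/τ) = e^(−0.33/0.2407) = 0.2539 → 25.39%.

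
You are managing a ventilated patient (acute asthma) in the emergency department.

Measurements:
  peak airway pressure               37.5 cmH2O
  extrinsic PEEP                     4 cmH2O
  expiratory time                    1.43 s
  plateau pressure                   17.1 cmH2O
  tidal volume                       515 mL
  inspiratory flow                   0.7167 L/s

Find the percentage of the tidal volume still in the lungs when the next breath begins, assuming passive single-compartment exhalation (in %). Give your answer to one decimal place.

27.9

R = (PIP − Pplat)/V̇ = (37.5 − 17.1) / 0.7167 = 20.4/0.7167 = 28.464 cmH2O·s/L.
C = Vt/(Pplat − PEEP) = 515.0 / (17.1 − 4) = 515.0/13.1 = 39.313 mL/cmH2O.
τ = R × C = 28.464 × 0.03931 L/cmH2O = 1.119 s.
Fraction remaining at end-expiration = e^(−Te/τ) = e^(−1.43/1.119) = 0.2786 → 27.86%.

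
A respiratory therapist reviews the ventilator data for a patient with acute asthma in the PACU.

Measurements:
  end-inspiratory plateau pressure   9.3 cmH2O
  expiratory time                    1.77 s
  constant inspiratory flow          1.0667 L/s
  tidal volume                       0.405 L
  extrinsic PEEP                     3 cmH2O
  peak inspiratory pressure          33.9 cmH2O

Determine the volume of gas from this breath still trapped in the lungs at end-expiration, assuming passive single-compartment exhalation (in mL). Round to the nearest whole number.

R = (PIP − Pplat)/V̇ = (33.9 − 9.3) / 1.0667 = 24.6/1.0667 = 23.062 cmH2O·s/L.
C = Vt/(Pplat − PEEP) = 405.0 / (9.3 − 3) = 405.0/6.3 = 64.286 mL/cmH2O.
τ = R × C = 23.062 × 0.06429 L/cmH2O = 1.483 s.
Fraction remaining = e^(−Te/τ) = e^(−1.77/1.483) = 0.3032.
Trapped volume = 405.0 × 0.3032 = 122.8 mL.

123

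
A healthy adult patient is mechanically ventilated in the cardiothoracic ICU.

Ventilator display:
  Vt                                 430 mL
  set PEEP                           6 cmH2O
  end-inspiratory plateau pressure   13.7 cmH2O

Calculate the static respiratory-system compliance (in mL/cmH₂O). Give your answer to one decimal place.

Cstat = Vt / (Pplat − PEEP) = 430 / (13.7 − 6) = 430 / 7.7 = 55.844 mL/cmH2O.

55.8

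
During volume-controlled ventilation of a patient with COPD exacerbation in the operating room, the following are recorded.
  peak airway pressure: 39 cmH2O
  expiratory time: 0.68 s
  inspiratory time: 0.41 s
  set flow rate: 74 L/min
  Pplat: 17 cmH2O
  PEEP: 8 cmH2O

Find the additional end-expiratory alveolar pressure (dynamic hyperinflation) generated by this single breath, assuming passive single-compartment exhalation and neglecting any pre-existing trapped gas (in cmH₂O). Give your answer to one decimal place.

Flow: 74 L/min ÷ 60 = 1.2333 L/s.
Vt = flow × Ti = 1.2333 L/s × 0.41 s × 1000 mL/L = 505.65 mL.
R = (PIP − Pplat)/V̇ = (39 − 17) / 1.2333 = 22.0/1.2333 = 17.838 cmH2O·s/L.
C = Vt/(Pplat − PEEP) = 505.65 / (17 − 8) = 505.65/9.0 = 56.183 mL/cmH2O.
τ = R × C = 17.838 × 0.05618 L/cmH2O = 1.002 s.
Fraction remaining = e^(−Te/τ) = e^(−0.68/1.002) = 0.5073; trapped volume = 505.65 × 0.5073 = 256.52 mL.
Additional alveolar pressure from trapping ≈ V_trapped / C = 256.52 / 56.183 = 4.566 cmH2O.

4.6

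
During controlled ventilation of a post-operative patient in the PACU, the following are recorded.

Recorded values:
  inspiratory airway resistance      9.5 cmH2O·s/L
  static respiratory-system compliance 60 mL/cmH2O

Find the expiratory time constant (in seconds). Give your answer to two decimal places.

0.57

τ = R × C = 9.5 × 60 mL/cmH2O = 9.5 × 0.060 L/cmH2O = 0.57 s.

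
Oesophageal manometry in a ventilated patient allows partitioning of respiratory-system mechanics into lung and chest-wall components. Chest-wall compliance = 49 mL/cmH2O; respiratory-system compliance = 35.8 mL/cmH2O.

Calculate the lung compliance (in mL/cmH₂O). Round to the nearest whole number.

133

1/CL = 1/Crs − 1/Ccw.
1/CL = 1/35.8 − 1/49 = 0.007525.
CL = 132.89 mL/cmH2O.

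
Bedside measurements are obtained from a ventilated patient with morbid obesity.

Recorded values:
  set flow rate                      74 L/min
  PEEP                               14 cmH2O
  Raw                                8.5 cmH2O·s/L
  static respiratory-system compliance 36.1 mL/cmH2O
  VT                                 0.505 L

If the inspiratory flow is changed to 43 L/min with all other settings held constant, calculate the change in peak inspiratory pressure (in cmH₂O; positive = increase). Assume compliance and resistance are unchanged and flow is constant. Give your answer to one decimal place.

Flow: 74 L/min ÷ 60 = 1.2333 L/s.
New flow: 43 L/min ÷ 60 = 0.7167 L/s.
PIP = Vt/C + R·V̇ + PEEP (constant-flow equation of motion).
Only the resistive term changes: ΔPIP = R × ΔV̇ = 8.5 × (0.7167 − 1.2333) = 8.5 × -0.5166 = -4.391 cmH2O.

-4.4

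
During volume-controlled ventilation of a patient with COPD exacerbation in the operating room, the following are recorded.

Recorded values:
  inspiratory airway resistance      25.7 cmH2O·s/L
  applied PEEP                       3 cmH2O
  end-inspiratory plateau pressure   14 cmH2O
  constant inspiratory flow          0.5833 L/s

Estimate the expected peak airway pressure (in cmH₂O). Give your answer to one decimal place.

29.0

PIP = Pplat + Raw × flow = 14 + 25.7 × 0.5833 = 14 + 14.991 = 28.991 cmH2O.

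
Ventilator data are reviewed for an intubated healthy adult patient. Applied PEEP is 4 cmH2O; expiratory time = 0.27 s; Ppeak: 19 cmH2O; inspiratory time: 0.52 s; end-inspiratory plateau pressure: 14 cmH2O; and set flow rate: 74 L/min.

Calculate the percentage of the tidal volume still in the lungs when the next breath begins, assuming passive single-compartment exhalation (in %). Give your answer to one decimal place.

Flow: 74 L/min ÷ 60 = 1.2333 L/s.
Vt = flow × Ti = 1.2333 L/s × 0.52 s × 1000 mL/L = 641.32 mL.
R = (PIP − Pplat)/V̇ = (19 − 14) / 1.2333 = 5.0/1.2333 = 4.054 cmH2O·s/L.
C = Vt/(Pplat − PEEP) = 641.32 / (14 − 4) = 641.32/10.0 = 64.132 mL/cmH2O.
τ = R × C = 4.054 × 0.06413 L/cmH2O = 0.26 s.
Fraction remaining at end-expiration = e^(−Te/τ) = e^(−0.27/0.26) = 0.354 → 35.4%.

35.4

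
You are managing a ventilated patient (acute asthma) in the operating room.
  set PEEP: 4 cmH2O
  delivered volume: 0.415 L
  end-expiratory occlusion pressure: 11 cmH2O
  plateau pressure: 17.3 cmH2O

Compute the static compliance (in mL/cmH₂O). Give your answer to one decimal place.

65.9

End-expiratory occlusion gives total PEEP = 11 cmH2O (intrinsic PEEP = 11 − 4 = 7). Use total PEEP for the elastic gradient.
Cstat = Vt / (Pplat − PEEPtotal) = 415 / (17.3 − 11) = 415 / 6.3 = 65.873 mL/cmH2O.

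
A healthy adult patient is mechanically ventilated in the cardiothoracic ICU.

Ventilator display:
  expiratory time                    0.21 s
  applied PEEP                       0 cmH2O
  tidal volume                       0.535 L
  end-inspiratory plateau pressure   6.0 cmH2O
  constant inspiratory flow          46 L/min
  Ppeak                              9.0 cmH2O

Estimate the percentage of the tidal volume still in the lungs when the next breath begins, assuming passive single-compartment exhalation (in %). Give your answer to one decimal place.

Flow: 46 L/min ÷ 60 = 0.7667 L/s.
R = (PIP − Pplat)/V̇ = (9.0 − 6.0) / 0.7667 = 3.0/0.7667 = 3.913 cmH2O·s/L.
C = Vt/(Pplat − PEEP) = 535.0 / (6.0 − 0) = 535.0/6.0 = 89.167 mL/cmH2O.
τ = R × C = 3.913 × 0.08917 L/cmH2O = 0.3489 s.
Fraction remaining at end-expiration = e^(−Te/τ) = e^(−0.21/0.3489) = 0.5478 → 54.78%.

54.8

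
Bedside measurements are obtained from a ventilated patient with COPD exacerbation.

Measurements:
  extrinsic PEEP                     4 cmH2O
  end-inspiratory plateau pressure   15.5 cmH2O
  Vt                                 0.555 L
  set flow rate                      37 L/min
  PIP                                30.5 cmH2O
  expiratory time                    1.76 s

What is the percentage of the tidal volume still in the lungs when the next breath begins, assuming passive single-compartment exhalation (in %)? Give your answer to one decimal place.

22.3

Flow: 37 L/min ÷ 60 = 0.6167 L/s.
R = (PIP − Pplat)/V̇ = (30.5 − 15.5) / 0.6167 = 15.0/0.6167 = 24.323 cmH2O·s/L.
C = Vt/(Pplat − PEEP) = 555.0 / (15.5 − 4) = 555.0/11.5 = 48.261 mL/cmH2O.
τ = R × C = 24.323 × 0.04826 L/cmH2O = 1.174 s.
Fraction remaining at end-expiration = e^(−Te/τ) = e^(−1.76/1.174) = 0.2233 → 22.33%.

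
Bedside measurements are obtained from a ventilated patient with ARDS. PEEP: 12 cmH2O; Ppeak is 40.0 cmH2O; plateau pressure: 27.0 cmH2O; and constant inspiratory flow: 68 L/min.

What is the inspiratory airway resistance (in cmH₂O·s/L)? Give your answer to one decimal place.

Flow: 68 L/min ÷ 60 = 1.1333 L/s.
Raw = (PIP − Pplat) / flow = (40.0 − 27.0) / 1.1333 = 13.0 / 1.1333 = 11.471 cmH2O·s/L.

11.5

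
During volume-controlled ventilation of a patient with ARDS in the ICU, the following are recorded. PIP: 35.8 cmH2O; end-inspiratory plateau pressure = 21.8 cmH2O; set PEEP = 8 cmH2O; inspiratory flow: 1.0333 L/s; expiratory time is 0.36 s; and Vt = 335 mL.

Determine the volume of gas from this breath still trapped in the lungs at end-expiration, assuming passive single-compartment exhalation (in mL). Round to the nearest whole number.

R = (PIP − Pplat)/V̇ = (35.8 − 21.8) / 1.0333 = 14.0/1.0333 = 13.549 cmH2O·s/L.
C = Vt/(Pplat − PEEP) = 335.0 / (21.8 − 8) = 335.0/13.8 = 24.275 mL/cmH2O.
τ = R × C = 13.549 × 0.02428 L/cmH2O = 0.329 s.
Fraction remaining = e^(−Te/τ) = e^(−0.36/0.329) = 0.3348.
Trapped volume = 335.0 × 0.3348 = 112.16 mL.

112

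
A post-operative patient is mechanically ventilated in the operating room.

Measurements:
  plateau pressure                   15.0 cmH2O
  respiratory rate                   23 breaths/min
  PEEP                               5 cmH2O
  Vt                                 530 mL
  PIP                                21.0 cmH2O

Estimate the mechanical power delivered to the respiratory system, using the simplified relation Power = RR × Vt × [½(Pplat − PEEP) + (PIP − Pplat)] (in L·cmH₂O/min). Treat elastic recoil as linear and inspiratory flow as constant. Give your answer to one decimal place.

134.1

Per-breath work = Vt × [½(Pplat−PEEP) + (PIP−Pplat)] = 0.530 × [0.5×10.0 + 6.0] = 0.530 × 11.0 = 5.83 L·cmH2O.
Power = 23 × 5.83 = 134.09 L·cmH2O/min.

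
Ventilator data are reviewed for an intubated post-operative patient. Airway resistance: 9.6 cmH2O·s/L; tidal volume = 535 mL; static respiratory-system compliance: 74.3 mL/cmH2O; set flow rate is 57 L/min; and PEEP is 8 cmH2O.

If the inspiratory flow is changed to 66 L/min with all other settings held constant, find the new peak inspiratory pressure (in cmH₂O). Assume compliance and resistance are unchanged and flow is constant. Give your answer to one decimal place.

25.8

Flow: 57 L/min ÷ 60 = 0.95 L/s.
New flow: 66 L/min ÷ 60 = 1.1 L/s.
PIP = Vt/C + R·V̇ + PEEP (constant-flow equation of motion).
Only the resistive term changes: ΔPIP = R × ΔV̇ = 9.6 × (1.1 − 0.95) = 9.6 × 0.15 = 1.44 cmH2O.
Original PIP = 535/74.3 + 9.6×0.95 + 8 = 24.321 cmH2O; new PIP = 24.321 + (1.44) = 25.761 cmH2O.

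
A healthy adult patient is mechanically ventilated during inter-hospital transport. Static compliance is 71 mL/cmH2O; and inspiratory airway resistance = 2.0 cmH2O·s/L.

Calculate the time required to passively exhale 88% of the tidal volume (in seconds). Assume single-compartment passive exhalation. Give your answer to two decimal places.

0.30

τ = R × C = 2.0 × 71 mL/cmH2O = 2.0 × 0.071 L/cmH2O = 0.142 s.
Exhaled fraction f = 1 − e^(−t/τ) → t = −τ·ln(1 − f) = −0.142·ln(0.12) = 0.3011 s.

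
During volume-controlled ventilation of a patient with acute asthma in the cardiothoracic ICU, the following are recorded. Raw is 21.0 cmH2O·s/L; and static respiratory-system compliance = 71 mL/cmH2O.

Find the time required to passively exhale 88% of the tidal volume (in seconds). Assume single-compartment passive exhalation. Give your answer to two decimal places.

τ = R × C = 21.0 × 71 mL/cmH2O = 21.0 × 0.071 L/cmH2O = 1.491 s.
Exhaled fraction f = 1 − e^(−t/τ) → t = −τ·ln(1 − f) = −1.491·ln(0.12) = 3.161 s.

3.16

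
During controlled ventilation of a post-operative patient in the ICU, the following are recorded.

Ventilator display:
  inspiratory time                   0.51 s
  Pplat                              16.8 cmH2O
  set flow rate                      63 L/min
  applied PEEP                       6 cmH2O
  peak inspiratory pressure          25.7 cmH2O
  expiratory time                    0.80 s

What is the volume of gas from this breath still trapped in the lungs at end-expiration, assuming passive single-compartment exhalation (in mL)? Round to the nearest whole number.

80

Flow: 63 L/min ÷ 60 = 1.05 L/s.
Vt = flow × Ti = 1.05 L/s × 0.51 s × 1000 mL/L = 535.5 mL.
R = (PIP − Pplat)/V̇ = (25.7 − 16.8) / 1.05 = 8.9/1.05 = 8.476 cmH2O·s/L.
C = Vt/(Pplat − PEEP) = 535.5 / (16.8 − 6) = 535.5/10.8 = 49.583 mL/cmH2O.
τ = R × C = 8.476 × 0.04958 L/cmH2O = 0.4202 s.
Fraction remaining = e^(−Te/τ) = e^(−0.80/0.4202) = 0.149.
Trapped volume = 535.5 × 0.149 = 79.79 mL.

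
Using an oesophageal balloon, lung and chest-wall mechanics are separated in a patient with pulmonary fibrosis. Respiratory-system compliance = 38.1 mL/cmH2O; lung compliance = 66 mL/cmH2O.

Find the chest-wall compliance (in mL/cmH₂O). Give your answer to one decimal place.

1/Ccw = 1/Crs − 1/CL.
1/Ccw = 1/38.1 − 1/66 = 0.0111.
Ccw = 90.09 mL/cmH2O.

90.1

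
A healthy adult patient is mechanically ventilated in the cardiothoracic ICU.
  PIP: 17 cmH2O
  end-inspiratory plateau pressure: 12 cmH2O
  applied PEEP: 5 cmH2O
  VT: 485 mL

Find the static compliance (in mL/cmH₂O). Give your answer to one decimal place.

Cstat = Vt / (Pplat − PEEP) = 485 / (12 − 5) = 485 / 7.0 = 69.286 mL/cmH2O.

69.3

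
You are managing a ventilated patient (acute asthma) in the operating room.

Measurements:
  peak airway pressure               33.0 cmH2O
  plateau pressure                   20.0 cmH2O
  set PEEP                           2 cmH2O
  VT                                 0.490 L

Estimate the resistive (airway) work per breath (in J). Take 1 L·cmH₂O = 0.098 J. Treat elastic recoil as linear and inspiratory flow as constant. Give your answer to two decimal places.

With constant inspiratory flow the resistive pressure is constant at PIP − Pplat = 33.0 − 20.0 = 13.0 cmH2O, so resistive work = 13.0 × 0.490 = 6.37 L·cmH2O.
× 0.098 J/(L·cmH2O) → 0.6243 J.

0.62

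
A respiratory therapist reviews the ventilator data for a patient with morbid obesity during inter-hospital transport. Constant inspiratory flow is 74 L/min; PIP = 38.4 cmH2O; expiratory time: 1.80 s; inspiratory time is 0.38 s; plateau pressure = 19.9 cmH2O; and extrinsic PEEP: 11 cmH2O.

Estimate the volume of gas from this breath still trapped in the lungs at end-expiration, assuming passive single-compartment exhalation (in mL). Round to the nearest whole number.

48

Flow: 74 L/min ÷ 60 = 1.2333 L/s.
Vt = flow × Ti = 1.2333 L/s × 0.38 s × 1000 mL/L = 468.65 mL.
R = (PIP − Pplat)/V̇ = (38.4 − 19.9) / 1.2333 = 18.5/1.2333 = 15.0 cmH2O·s/L.
C = Vt/(Pplat − PEEP) = 468.65 / (19.9 − 11) = 468.65/8.9 = 52.657 mL/cmH2O.
τ = R × C = 15.0 × 0.05266 L/cmH2O = 0.7899 s.
Fraction remaining = e^(−Te/τ) = e^(−1.80/0.7899) = 0.1024.
Trapped volume = 468.65 × 0.1024 = 47.99 mL.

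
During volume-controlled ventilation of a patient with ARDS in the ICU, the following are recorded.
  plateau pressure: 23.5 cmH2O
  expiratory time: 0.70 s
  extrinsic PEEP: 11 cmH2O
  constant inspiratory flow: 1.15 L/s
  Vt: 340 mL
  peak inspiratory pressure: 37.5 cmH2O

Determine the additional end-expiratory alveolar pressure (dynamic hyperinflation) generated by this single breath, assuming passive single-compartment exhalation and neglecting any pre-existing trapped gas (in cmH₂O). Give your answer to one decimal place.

R = (PIP − Pplat)/V̇ = (37.5 − 23.5) / 1.15 = 14.0/1.15 = 12.174 cmH2O·s/L.
C = Vt/(Pplat − PEEP) = 340.0 / (23.5 − 11) = 340.0/12.5 = 27.2 mL/cmH2O.
τ = R × C = 12.174 × 0.0272 L/cmH2O = 0.3311 s.
Fraction remaining = e^(−Te/τ) = e^(−0.70/0.3311) = 0.1207; trapped volume = 340.0 × 0.1207 = 41.038 mL.
Additional alveolar pressure from trapping ≈ V_trapped / C = 41.038 / 27.2 = 1.509 cmH2O.

1.5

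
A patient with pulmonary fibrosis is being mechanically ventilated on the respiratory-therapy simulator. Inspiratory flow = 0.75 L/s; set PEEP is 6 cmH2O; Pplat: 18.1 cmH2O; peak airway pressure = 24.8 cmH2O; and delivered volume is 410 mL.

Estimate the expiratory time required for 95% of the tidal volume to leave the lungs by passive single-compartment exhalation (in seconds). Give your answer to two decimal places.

R = (PIP − Pplat)/V̇ = (24.8 − 18.1) / 0.75 = 6.7/0.75 = 8.933 cmH2O·s/L.
C = Vt/(Pplat − PEEP) = 410.0 / (18.1 − 6) = 410.0/12.1 = 33.884 mL/cmH2O.
τ = R × C = 8.933 × 0.03388 L/cmH2O = 0.3027 s.
t = −τ·ln(1 − 0.95) = −0.3027·ln(0.05) = 0.9068 s.

0.91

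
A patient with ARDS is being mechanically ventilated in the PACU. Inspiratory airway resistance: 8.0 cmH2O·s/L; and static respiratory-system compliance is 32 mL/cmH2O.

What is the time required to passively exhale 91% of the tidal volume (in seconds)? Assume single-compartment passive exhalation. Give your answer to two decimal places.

τ = R × C = 8.0 × 32 mL/cmH2O = 8.0 × 0.032 L/cmH2O = 0.256 s.
Exhaled fraction f = 1 − e^(−t/τ) → t = −τ·ln(1 − f) = −0.256·ln(0.09) = 0.6164 s.

0.62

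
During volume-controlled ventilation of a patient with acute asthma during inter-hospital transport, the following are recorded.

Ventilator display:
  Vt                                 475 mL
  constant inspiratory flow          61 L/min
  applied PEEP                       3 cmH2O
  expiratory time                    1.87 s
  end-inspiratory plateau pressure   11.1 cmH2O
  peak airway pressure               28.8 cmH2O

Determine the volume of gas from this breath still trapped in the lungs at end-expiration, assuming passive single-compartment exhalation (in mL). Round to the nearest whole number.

76

Flow: 61 L/min ÷ 60 = 1.0167 L/s.
R = (PIP − Pplat)/V̇ = (28.8 − 11.1) / 1.0167 = 17.7/1.0167 = 17.409 cmH2O·s/L.
C = Vt/(Pplat − PEEP) = 475.0 / (11.1 − 3) = 475.0/8.1 = 58.642 mL/cmH2O.
τ = R × C = 17.409 × 0.05864 L/cmH2O = 1.021 s.
Fraction remaining = e^(−Te/τ) = e^(−1.87/1.021) = 0.1602.
Trapped volume = 475.0 × 0.1602 = 76.095 mL.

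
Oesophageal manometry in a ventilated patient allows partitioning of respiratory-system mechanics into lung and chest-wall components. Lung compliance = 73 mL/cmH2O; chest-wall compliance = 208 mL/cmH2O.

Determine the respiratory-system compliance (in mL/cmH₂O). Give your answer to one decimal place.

Lung and chest wall are elastances in series: 1/Crs = 1/CL + 1/Ccw.
1/Crs = 1/73 + 1/208 = 0.01851.
Crs = 54.025 mL/cmH2O.

54.0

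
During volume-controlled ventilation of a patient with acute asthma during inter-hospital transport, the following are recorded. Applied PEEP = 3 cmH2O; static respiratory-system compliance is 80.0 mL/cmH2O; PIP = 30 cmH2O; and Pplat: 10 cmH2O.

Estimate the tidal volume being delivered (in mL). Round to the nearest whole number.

Vt = Cstat × (Pplat − PEEP) = 80.0 × (10 − 3) = 80.0 × 7.0 = 560.0 mL.

560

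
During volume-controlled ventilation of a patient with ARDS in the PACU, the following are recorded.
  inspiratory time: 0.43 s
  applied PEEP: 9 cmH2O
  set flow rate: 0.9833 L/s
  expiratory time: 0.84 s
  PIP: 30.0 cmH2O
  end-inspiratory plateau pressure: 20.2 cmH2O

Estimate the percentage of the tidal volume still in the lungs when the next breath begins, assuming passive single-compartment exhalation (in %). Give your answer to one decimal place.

Vt = flow × Ti = 0.9833 L/s × 0.43 s × 1000 mL/L = 422.82 mL.
R = (PIP − Pplat)/V̇ = (30.0 − 20.2) / 0.9833 = 9.8/0.9833 = 9.966 cmH2O·s/L.
C = Vt/(Pplat − PEEP) = 422.82 / (20.2 − 9) = 422.82/11.2 = 37.752 mL/cmH2O.
τ = R × C = 9.966 × 0.03775 L/cmH2O = 0.3762 s.
Fraction remaining at end-expiration = e^(−Te/τ) = e^(−0.84/0.3762) = 0.1072 → 10.72%.

10.7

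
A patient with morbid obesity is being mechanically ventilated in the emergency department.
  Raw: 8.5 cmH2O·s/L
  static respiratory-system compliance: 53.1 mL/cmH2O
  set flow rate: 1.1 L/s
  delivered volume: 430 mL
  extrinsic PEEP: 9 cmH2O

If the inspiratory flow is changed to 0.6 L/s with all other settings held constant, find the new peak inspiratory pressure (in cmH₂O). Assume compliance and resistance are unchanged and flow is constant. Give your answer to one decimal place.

PIP = Vt/C + R·V̇ + PEEP (constant-flow equation of motion).
Only the resistive term changes: ΔPIP = R × ΔV̇ = 8.5 × (0.6 − 1.1) = 8.5 × -0.5 = -4.25 cmH2O.
Original PIP = 430/53.1 + 8.5×1.1 + 9 = 26.448 cmH2O; new PIP = 26.448 + (-4.25) = 22.198 cmH2O.

22.2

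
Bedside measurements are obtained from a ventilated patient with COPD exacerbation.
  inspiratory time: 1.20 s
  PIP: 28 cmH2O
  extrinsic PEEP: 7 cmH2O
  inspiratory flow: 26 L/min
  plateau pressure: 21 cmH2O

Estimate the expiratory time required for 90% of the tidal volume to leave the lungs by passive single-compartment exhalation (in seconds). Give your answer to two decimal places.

1.38

Flow: 26 L/min ÷ 60 = 0.4333 L/s.
Vt = flow × Ti = 0.4333 L/s × 1.20 s × 1000 mL/L = 519.96 mL.
R = (PIP − Pplat)/V̇ = (28 − 21) / 0.4333 = 7.0/0.4333 = 16.155 cmH2O·s/L.
C = Vt/(Pplat − PEEP) = 519.96 / (21 − 7) = 519.96/14.0 = 37.14 mL/cmH2O.
τ = R × C = 16.155 × 0.03714 L/cmH2O = 0.6 s.
t = −τ·ln(1 − 0.90) = −0.6·ln(0.1) = 1.382 s.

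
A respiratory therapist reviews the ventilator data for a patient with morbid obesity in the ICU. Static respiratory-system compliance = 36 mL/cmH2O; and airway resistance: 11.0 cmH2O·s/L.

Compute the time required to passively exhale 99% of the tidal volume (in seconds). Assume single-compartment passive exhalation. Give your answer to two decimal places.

1.82

τ = R × C = 11.0 × 36 mL/cmH2O = 11.0 × 0.036 L/cmH2O = 0.396 s.
Exhaled fraction f = 1 − e^(−t/τ) → t = −τ·ln(1 − f) = −0.396·ln(0.01) = 1.824 s.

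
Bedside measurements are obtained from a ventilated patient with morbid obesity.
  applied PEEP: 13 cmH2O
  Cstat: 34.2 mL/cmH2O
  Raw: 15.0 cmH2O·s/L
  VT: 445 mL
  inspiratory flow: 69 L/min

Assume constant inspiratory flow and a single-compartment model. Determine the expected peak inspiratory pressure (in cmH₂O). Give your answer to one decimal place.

43.3

Flow: 69 L/min ÷ 60 = 1.15 L/s.
Equation of motion (constant flow): PIP = Vt/C + R·V̇ + PEEP.
PIP = 445/34.2 + 15.0×1.15 + 13 = 13.012 + 17.25 + 13 = 43.262 cmH2O.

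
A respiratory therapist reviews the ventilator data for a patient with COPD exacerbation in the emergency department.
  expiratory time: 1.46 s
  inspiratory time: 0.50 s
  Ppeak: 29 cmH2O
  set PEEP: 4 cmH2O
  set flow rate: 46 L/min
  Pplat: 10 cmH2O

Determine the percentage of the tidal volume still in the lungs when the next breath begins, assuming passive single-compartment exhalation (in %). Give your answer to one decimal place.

39.8

Flow: 46 L/min ÷ 60 = 0.7667 L/s.
Vt = flow × Ti = 0.7667 L/s × 0.50 s × 1000 mL/L = 383.35 mL.
R = (PIP − Pplat)/V̇ = (29 − 10) / 0.7667 = 19.0/0.7667 = 24.782 cmH2O·s/L.
C = Vt/(Pplat − PEEP) = 383.35 / (10 − 4) = 383.35/6.0 = 63.892 mL/cmH2O.
τ = R × C = 24.782 × 0.06389 L/cmH2O = 1.583 s.
Fraction remaining at end-expiration = e^(−Te/τ) = e^(−1.46/1.583) = 0.3976 → 39.76%.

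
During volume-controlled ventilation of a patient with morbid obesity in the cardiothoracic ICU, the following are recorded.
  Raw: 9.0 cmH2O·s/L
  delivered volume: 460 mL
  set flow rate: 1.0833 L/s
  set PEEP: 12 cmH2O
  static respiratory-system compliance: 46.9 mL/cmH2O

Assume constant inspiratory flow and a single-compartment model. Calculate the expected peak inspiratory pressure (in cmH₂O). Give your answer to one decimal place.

31.6

Equation of motion (constant flow): PIP = Vt/C + R·V̇ + PEEP.
PIP = 460/46.9 + 9.0×1.0833 + 12 = 9.808 + 9.75 + 12 = 31.558 cmH2O.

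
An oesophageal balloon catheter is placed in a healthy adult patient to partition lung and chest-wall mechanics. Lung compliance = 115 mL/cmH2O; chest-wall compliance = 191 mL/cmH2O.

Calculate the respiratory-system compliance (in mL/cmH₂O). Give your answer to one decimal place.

71.8

Lung and chest wall are elastances in series: 1/Crs = 1/CL + 1/Ccw.
1/Crs = 1/115 + 1/191 = 0.01393.
Crs = 71.788 mL/cmH2O.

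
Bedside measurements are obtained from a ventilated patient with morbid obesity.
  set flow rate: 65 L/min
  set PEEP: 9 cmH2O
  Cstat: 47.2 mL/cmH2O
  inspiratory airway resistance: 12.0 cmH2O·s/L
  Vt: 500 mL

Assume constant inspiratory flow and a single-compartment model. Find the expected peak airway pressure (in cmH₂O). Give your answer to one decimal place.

Flow: 65 L/min ÷ 60 = 1.0833 L/s.
Equation of motion (constant flow): PIP = Vt/C + R·V̇ + PEEP.
PIP = 500/47.2 + 12.0×1.0833 + 9 = 10.593 + 13.0 + 9 = 32.593 cmH2O.

32.6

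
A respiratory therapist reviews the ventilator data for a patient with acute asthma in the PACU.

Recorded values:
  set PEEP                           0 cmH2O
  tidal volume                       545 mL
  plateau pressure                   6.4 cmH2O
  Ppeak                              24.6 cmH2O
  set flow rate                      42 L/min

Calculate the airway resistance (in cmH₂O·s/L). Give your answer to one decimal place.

Flow: 42 L/min ÷ 60 = 0.7 L/s.
Raw = (PIP − Pplat) / flow = (24.6 − 6.4) / 0.7 = 18.2 / 0.7 = 26.0 cmH2O·s/L.

26.0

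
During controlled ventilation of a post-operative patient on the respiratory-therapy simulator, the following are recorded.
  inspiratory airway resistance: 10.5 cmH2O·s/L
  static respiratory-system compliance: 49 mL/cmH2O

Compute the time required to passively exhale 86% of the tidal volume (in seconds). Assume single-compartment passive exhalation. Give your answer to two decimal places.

1.01

τ = R × C = 10.5 × 49 mL/cmH2O = 10.5 × 0.049 L/cmH2O = 0.5145 s.
Exhaled fraction f = 1 − e^(−t/τ) → t = −τ·ln(1 − f) = −0.5145·ln(0.14) = 1.012 s.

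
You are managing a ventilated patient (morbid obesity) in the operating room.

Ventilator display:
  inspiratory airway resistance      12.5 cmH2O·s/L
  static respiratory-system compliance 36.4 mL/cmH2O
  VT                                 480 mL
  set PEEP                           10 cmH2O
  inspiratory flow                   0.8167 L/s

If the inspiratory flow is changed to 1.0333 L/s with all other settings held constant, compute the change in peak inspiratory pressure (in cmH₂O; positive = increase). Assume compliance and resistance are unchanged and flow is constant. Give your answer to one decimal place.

2.7

PIP = Vt/C + R·V̇ + PEEP (constant-flow equation of motion).
Only the resistive term changes: ΔPIP = R × ΔV̇ = 12.5 × (1.0333 − 0.8167) = 12.5 × 0.2166 = 2.708 cmH2O.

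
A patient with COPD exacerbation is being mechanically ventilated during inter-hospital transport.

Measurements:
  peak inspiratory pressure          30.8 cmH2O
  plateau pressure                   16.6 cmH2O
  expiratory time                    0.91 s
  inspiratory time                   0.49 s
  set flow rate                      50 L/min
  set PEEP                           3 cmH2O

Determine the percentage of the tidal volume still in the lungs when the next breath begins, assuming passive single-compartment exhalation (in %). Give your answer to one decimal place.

Flow: 50 L/min ÷ 60 = 0.8333 L/s.
Vt = flow × Ti = 0.8333 L/s × 0.49 s × 1000 mL/L = 408.32 mL.
R = (PIP − Pplat)/V̇ = (30.8 − 16.6) / 0.8333 = 14.2/0.8333 = 17.041 cmH2O·s/L.
C = Vt/(Pplat − PEEP) = 408.32 / (16.6 − 3) = 408.32/13.6 = 30.024 mL/cmH2O.
τ = R × C = 17.041 × 0.03002 L/cmH2O = 0.5116 s.
Fraction remaining at end-expiration = e^(−Te/τ) = e^(−0.91/0.5116) = 0.1689 → 16.89%.

16.9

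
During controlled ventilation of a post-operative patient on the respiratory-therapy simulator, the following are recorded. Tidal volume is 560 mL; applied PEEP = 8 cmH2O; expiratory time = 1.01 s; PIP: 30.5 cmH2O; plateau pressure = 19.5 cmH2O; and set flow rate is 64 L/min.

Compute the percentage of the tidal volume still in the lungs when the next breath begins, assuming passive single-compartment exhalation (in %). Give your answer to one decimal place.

Flow: 64 L/min ÷ 60 = 1.0667 L/s.
R = (PIP − Pplat)/V̇ = (30.5 − 19.5) / 1.0667 = 11.0/1.0667 = 10.312 cmH2O·s/L.
C = Vt/(Pplat − PEEP) = 560.0 / (19.5 − 8) = 560.0/11.5 = 48.696 mL/cmH2O.
τ = R × C = 10.312 × 0.0487 L/cmH2O = 0.5022 s.
Fraction remaining at end-expiration = e^(−Te/τ) = e^(−1.01/0.5022) = 0.1338 → 13.38%.

13.4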